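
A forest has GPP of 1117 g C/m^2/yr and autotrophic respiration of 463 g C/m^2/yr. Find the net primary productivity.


NPP = GPP - Ra = 1117 - 463 = 654 g C/m^2/yr

654 g C/m^2/yr


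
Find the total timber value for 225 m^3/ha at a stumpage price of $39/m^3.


Value = 225 * 39 = $8775/ha

$8775/ha


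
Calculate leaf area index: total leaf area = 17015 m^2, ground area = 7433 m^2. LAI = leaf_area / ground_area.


LAI = 17015 / 7433 = 2.2891 ≈ 2.29

2.29


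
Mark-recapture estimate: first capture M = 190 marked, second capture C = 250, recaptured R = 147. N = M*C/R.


N = M * C / R = 190 * 250 / 147 = 47500 / 147 = 323.13 ≈ 323

323 individuals


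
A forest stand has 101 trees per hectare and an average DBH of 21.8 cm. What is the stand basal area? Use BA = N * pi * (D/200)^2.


(D/200)^2 = (21.8/200)^2 = 0.109^2 = 0.011881
Individual BA = 3.141593 * 0.011881 = 0.0373253 m^2
Stand BA = 101 * 0.0373253 = 3.76986 ≈ 3.77 m^2/ha

3.77 m^2/ha


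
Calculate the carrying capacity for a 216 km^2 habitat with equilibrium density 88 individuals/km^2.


K = 88 * 216 = 19008 individuals

19008 individuals


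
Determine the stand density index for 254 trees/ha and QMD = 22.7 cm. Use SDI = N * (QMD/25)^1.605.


QMD/25 = 22.7/25 = 0.908
(0.908)^1.605 = exp(1.605 * ln(0.908)) = exp(1.605 * (-0.0965109)) = exp(-0.154900) = 0.856501
SDI = 254 * 0.856501 = 217.551 ≈ 218

218


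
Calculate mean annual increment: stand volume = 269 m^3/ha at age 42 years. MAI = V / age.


MAI = 269 / 42 = 6.4048 ≈ 6.40 m^3/ha/yr

6.40 m^3/ha/yr


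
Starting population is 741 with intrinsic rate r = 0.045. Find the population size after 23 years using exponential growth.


r*t = 0.045 * 23 = 1.035
exp(1.035) = 2.81511
N = 741 * 2.81511 = 2086.00 ≈ 2086

2086


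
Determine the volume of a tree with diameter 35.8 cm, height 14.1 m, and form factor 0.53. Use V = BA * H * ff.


(D/200)^2 = (35.8/200)^2 = 0.179^2 = 0.032041
BA = 3.141593 * 0.032041 = 0.100660 m^2
V = 0.100660 * 14.1 * 0.53 = 0.752232 ≈ 0.752 m^3

0.752 m^3


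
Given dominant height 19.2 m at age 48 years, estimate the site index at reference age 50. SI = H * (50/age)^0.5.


50/48 = 1.04167
(1.04167)^0.5 = 1.02062
SI = 19.2 * 1.02062 = 19.5959 ≈ 19.6 m

19.6 m


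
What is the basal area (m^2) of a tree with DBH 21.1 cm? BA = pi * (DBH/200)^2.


D/200 = 21.1/200 = 0.1055 m
(D/200)^2 = 0.1055^2 = 0.01113025
BA = 3.141593 * 0.01113025 = 0.0349667 ≈ 0.0350 m^2

0.0350 m^2


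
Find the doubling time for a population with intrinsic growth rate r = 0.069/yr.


td = ln(2) / 0.069 = 0.693147 / 0.069 = 10.0456 ≈ 10.0 years

10.0 years


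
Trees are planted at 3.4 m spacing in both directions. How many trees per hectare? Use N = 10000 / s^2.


N = 10000 / 3.4^2 = 10000 / 11.56 = 865.052 ≈ 865 trees/ha

865 trees/ha


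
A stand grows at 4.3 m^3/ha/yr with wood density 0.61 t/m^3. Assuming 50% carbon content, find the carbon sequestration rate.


C = 4.3 * 0.61 * 0.5 = 1.3115 ≈ 1.31 t C/ha/yr

1.31 t C/ha/yr


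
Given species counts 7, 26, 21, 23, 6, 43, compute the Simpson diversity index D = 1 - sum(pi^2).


Total N = 7 + 26 + 21 + 23 + 6 + 43 = 126
Per-species terms:
  p = 7/126 = 0.055556; p^2 = 0.055556^2 = 0.003086
  p = 26/126 = 0.206349; p^2 = 0.206349^2 = 0.042580
  p = 21/126 = 0.166667; p^2 = 0.166667^2 = 0.027778
  p = 23/126 = 0.182540; p^2 = 0.182540^2 = 0.033321
  p = 6/126 = 0.047619; p^2 = 0.047619^2 = 0.002268
  p = 43/126 = 0.341270; p^2 = 0.341270^2 = 0.116465
sum(p^2) = 0.003086 + 0.042580 + 0.027778 + 0.033321 + 0.002268 + 0.116465 = 0.225498
D = 1 - 0.225498 = 0.774502 ≈ 0.7745

0.7745


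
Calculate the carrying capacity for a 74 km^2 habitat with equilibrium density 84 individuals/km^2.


K = 84 * 74 = 6216 individuals

6216 individuals


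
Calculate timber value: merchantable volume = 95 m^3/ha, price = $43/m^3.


Value = 95 * 43 = $4085/ha

$4085/ha


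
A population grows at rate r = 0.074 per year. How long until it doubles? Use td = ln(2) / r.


td = ln(2) / 0.074 = 0.693147 / 0.074 = 9.36685 ≈ 9.4 years

9.4 years


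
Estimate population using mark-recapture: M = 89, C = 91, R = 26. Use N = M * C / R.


N = M * C / R = 89 * 91 / 26 = 8099 / 26 = 311.50 ≈ 312

312 individuals


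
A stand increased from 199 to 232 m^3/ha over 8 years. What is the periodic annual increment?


PAI = (V2 - V1) / period = (232 - 199) / 8 = 33 / 8 = 4.1250 ≈ 4.13 m^3/ha/yr

4.13 m^3/ha/yr


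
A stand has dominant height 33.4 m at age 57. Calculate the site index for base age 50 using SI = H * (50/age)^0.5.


50/57 = 0.877193
(0.877193)^0.5 = 0.936586
SI = 33.4 * 0.936586 = 31.2820 ≈ 31.3 m

31.3 m


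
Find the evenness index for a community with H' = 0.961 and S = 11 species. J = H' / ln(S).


ln(11) = 2.39790
J = H' / ln(S) = 0.961 / 2.39790 = 0.400767 ≈ 0.4008

0.4008


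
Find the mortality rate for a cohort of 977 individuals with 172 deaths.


Mortality rate = 172 / 977 = 0.176049 ≈ 0.1760

0.1760


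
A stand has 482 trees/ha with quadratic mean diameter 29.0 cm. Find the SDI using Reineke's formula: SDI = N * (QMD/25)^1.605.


QMD/25 = 29.0/25 = 1.16
(1.16)^1.605 = exp(1.605 * ln(1.16)) = exp(1.605 * 0.148420) = exp(0.238214) = 1.26898
SDI = 482 * 1.26898 = 611.648 ≈ 612

612


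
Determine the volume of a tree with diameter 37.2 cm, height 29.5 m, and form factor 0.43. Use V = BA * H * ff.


(D/200)^2 = (37.2/200)^2 = 0.186^2 = 0.034596
BA = 3.141593 * 0.034596 = 0.108687 m^2
V = 0.108687 * 29.5 * 0.43 = 1.37869 ≈ 1.379 m^3

1.379 m^3


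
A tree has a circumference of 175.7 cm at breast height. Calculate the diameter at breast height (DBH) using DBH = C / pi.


DBH = C / pi = 175.7 / 3.141593 = 55.9270 ≈ 55.93 cm

55.93 cm


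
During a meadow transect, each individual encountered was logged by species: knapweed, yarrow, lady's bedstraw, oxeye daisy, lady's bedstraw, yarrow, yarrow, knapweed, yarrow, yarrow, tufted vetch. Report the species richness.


Total individuals logged = 11
Distinct species (count of individuals): knapweed (2), yarrow (5), lady's bedstraw (2), oxeye daisy (1), tufted vetch (1)
Species richness = number of distinct species = 5

5


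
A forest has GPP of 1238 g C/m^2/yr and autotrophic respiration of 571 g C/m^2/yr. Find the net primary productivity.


NPP = GPP - Ra = 1238 - 571 = 667 g C/m^2/yr

667 g C/m^2/yr


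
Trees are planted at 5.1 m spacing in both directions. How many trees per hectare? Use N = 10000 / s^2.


N = 10000 / 5.1^2 = 10000 / 26.01 = 384.468 ≈ 384 trees/ha

384 trees/ha


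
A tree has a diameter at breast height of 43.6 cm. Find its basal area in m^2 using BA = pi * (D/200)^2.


D/200 = 43.6/200 = 0.218 m
(D/200)^2 = 0.218^2 = 0.047524
BA = 3.141593 * 0.047524 = 0.149301 ≈ 0.1493 m^2

0.1493 m^2


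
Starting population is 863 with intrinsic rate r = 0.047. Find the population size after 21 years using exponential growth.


r*t = 0.047 * 21 = 0.987
exp(0.987) = 2.68317
N = 863 * 2.68317 = 2315.58 ≈ 2316

2316


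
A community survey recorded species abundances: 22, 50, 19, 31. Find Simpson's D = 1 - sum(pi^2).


Total N = 22 + 50 + 19 + 31 = 122
Per-species terms:
  p = 22/122 = 0.180328; p^2 = 0.180328^2 = 0.032518
  p = 50/122 = 0.409836; p^2 = 0.409836^2 = 0.167966
  p = 19/122 = 0.155738; p^2 = 0.155738^2 = 0.024254
  p = 31/122 = 0.254098; p^2 = 0.254098^2 = 0.064566
sum(p^2) = 0.032518 + 0.167966 + 0.024254 + 0.064566 = 0.289304
D = 1 - 0.289304 = 0.710696 ≈ 0.7107

0.7107


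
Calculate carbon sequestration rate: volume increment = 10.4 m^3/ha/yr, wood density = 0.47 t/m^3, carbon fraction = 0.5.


C = 10.4 * 0.47 * 0.5 = 2.444 ≈ 2.44 t C/ha/yr

2.44 t C/ha/yr


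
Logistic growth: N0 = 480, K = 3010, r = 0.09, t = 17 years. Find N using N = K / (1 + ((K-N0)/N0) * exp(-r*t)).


(K - N0)/N0 = (3010 - 480)/480 = 2530/480 = 5.27083
r*t = 0.09 * 17 = 1.53; exp(-1.53) = 0.216536
5.27083 * 0.216536 = 1.14132
1 + 1.14132 = 2.14132
N = 3010 / 2.14132 = 1405.68 ≈ 1406

1406


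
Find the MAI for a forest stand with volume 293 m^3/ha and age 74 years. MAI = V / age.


MAI = 293 / 74 = 3.9595 ≈ 3.96 m^3/ha/yr

3.96 m^3/ha/yr


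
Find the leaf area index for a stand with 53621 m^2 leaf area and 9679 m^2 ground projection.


LAI = 53621 / 9679 = 5.5399 ≈ 5.54

5.54


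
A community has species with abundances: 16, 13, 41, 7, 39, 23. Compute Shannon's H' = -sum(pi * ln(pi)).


Total N = 16 + 13 + 41 + 7 + 39 + 23 = 139
Per-species terms:
  p = 16/139 = 0.115108; ln(p) = -2.161884; p*ln(p) = 0.115108 * (-2.161884) = -0.248850
  p = 13/139 = 0.093525; ln(p) = -2.369526; p*ln(p) = 0.093525 * (-2.369526) = -0.221610
  p = 41/139 = 0.294964; ln(p) = -1.220902; p*ln(p) = 0.294964 * (-1.220902) = -0.360122
  p = 7/139 = 0.050360; ln(p) = -2.988558; p*ln(p) = 0.050360 * (-2.988558) = -0.150504
  p = 39/139 = 0.280576; ln(p) = -1.270911; p*ln(p) = 0.280576 * (-1.270911) = -0.356587
  p = 23/139 = 0.165468; ln(p) = -1.798977; p*ln(p) = 0.165468 * (-1.798977) = -0.297673
sum(p*ln(p)) = (-0.248850) + (-0.221610) + (-0.360122) + (-0.150504) + (-0.356587) + (-0.297673) = -1.635346
H' = -(-1.635346) = 1.635346 ≈ 1.6353

1.6353


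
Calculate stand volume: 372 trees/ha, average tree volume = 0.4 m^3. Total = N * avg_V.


V_stand = 372 * 0.4 = 148.8 m^3/ha

148.8 m^3/ha


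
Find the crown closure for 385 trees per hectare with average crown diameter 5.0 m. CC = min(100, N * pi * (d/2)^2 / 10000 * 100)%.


(d/2)^2 = (5.0/2)^2 = 2.5^2 = 6.25
Crown area = 3.141593 * 6.25 = 19.6350 m^2
N * area / 10000 * 100 = 385 * 19.6350 / 10000 * 100 = 75.5948
CC = min(100, 75.5948) = 75.5948 ≈ 75.6%

75.6%


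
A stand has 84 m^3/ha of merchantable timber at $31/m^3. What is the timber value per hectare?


Value = 84 * 31 = $2604/ha

$2604/ha


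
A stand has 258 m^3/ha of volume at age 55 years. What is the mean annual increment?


MAI = 258 / 55 = 4.6909 ≈ 4.69 m^3/ha/yr

4.69 m^3/ha/yr


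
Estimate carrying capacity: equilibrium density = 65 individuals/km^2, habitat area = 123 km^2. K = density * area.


K = 65 * 123 = 7995 individuals

7995 individuals


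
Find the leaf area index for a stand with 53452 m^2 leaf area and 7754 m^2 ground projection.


LAI = 53452 / 7754 = 6.8935 ≈ 6.89

6.89


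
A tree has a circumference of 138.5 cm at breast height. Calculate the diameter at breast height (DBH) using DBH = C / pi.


DBH = C / pi = 138.5 / 3.141593 = 44.0859 ≈ 44.09 cm

44.09 cm


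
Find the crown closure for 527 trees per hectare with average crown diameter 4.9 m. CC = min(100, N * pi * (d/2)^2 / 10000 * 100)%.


(d/2)^2 = (4.9/2)^2 = 2.45^2 = 6.0025
Crown area = 3.141593 * 6.0025 = 18.8574 m^2
N * area / 10000 * 100 = 527 * 18.8574 / 10000 * 100 = 99.3785
CC = min(100, 99.3785) = 99.3785 ≈ 99.4%

99.4%


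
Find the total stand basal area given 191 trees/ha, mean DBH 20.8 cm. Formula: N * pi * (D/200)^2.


(D/200)^2 = (20.8/200)^2 = 0.104^2 = 0.010816
Individual BA = 3.141593 * 0.010816 = 0.0339795 m^2
Stand BA = 191 * 0.0339795 = 6.49008 ≈ 6.49 m^2/ha

6.49 m^2/ha


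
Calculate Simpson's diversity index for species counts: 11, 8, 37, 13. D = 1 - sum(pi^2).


Total N = 11 + 8 + 37 + 13 = 69
Per-species terms:
  p = 11/69 = 0.159420; p^2 = 0.159420^2 = 0.025415
  p = 8/69 = 0.115942; p^2 = 0.115942^2 = 0.013443
  p = 37/69 = 0.536232; p^2 = 0.536232^2 = 0.287545
  p = 13/69 = 0.188406; p^2 = 0.188406^2 = 0.035497
sum(p^2) = 0.025415 + 0.013443 + 0.287545 + 0.035497 = 0.361900
D = 1 - 0.361900 = 0.638100 ≈ 0.6381

0.6381


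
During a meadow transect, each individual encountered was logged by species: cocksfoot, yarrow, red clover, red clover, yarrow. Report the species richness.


Total individuals logged = 5
Distinct species (count of individuals): cocksfoot (1), yarrow (2), red clover (2)
Species richness = number of distinct species = 3

3


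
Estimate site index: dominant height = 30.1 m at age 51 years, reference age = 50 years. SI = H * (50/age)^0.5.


50/51 = 0.980392
(0.980392)^0.5 = 0.990147
SI = 30.1 * 0.990147 = 29.8034 ≈ 29.8 m

29.8 m


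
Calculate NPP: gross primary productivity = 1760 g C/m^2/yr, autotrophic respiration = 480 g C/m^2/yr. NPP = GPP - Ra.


NPP = GPP - Ra = 1760 - 480 = 1280 g C/m^2/yr

1280 g C/m^2/yr


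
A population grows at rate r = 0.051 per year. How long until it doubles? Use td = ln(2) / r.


td = ln(2) / 0.051 = 0.693147 / 0.051 = 13.5911 ≈ 13.6 years

13.6 years


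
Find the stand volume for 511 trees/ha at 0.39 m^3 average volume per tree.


V_stand = 511 * 0.39 = 199.29 ≈ 199.3 m^3/ha

199.3 m^3/ha


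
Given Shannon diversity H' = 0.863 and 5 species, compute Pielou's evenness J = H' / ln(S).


ln(5) = 1.60944
J = H' / ln(S) = 0.863 / 1.60944 = 0.536211 ≈ 0.5362

0.5362


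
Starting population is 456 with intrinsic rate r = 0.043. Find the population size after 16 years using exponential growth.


r*t = 0.043 * 16 = 0.688
exp(0.688) = 1.98973
N = 456 * 1.98973 = 907.317 ≈ 907

907


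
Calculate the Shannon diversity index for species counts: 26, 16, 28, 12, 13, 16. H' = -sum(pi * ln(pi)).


Total N = 26 + 16 + 28 + 12 + 13 + 16 = 111
Per-species terms:
  p = 26/111 = 0.234234; ln(p) = -1.451435; p*ln(p) = 0.234234 * (-1.451435) = -0.339975
  p = 16/111 = 0.144144; ln(p) = -1.936942; p*ln(p) = 0.144144 * (-1.936942) = -0.279199
  p = 28/111 = 0.252252; ln(p) = -1.377327; p*ln(p) = 0.252252 * (-1.377327) = -0.347433
  p = 12/111 = 0.108108; ln(p) = -2.224625; p*ln(p) = 0.108108 * (-2.224625) = -0.240500
  p = 13/111 = 0.117117; ln(p) = -2.144582; p*ln(p) = 0.117117 * (-2.144582) = -0.251167
  p = 16/111 = 0.144144; ln(p) = -1.936942; p*ln(p) = 0.144144 * (-1.936942) = -0.279199
sum(p*ln(p)) = (-0.339975) + (-0.279199) + (-0.347433) + (-0.240500) + (-0.251167) + (-0.279199) = -1.737473
H' = -(-1.737473) = 1.737473 ≈ 1.7375

1.7375


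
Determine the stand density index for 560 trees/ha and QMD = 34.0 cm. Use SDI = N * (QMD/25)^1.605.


QMD/25 = 34.0/25 = 1.36
(1.36)^1.605 = exp(1.605 * ln(1.36)) = exp(1.605 * 0.307485) = exp(0.493513) = 1.63806
SDI = 560 * 1.63806 = 917.314 ≈ 917

917


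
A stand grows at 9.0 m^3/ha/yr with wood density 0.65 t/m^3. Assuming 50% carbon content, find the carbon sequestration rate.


C = 9.0 * 0.65 * 0.5 = 2.925 ≈ 2.93 t C/ha/yr

2.93 t C/ha/yr


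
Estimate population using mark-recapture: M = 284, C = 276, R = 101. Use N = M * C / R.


N = M * C / R = 284 * 276 / 101 = 78384 / 101 = 776.08 ≈ 776

776 individuals


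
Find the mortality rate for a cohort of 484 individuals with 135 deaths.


Mortality rate = 135 / 484 = 0.278926 ≈ 0.2789

0.2789


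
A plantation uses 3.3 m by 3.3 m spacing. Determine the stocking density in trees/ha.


N = 10000 / 3.3^2 = 10000 / 10.89 = 918.274 ≈ 918 trees/ha

918 trees/ha


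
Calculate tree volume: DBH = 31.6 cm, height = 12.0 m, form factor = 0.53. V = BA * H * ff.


(D/200)^2 = (31.6/200)^2 = 0.158^2 = 0.024964
BA = 3.141593 * 0.024964 = 0.0784267 m^2
V = 0.0784267 * 12.0 * 0.53 = 0.498794 ≈ 0.499 m^3

0.499 m^3


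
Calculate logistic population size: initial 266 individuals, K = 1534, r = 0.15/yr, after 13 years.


(K - N0)/N0 = (1534 - 266)/266 = 1268/266 = 4.76692
r*t = 0.15 * 13 = 1.95; exp(-1.95) = 0.142274
4.76692 * 0.142274 = 0.678209
1 + 0.678209 = 1.67821
N = 1534 / 1.67821 = 914.069 ≈ 914

914


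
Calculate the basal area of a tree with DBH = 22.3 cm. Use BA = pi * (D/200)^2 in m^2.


D/200 = 22.3/200 = 0.1115 m
(D/200)^2 = 0.1115^2 = 0.01243225
BA = 3.141593 * 0.01243225 = 0.0390571 ≈ 0.0391 m^2

0.0391 m^2


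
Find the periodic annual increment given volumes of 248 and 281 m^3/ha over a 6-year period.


PAI = (V2 - V1) / period = (281 - 248) / 6 = 33 / 6 = 5.50 m^3/ha/yr

5.50 m^3/ha/yr


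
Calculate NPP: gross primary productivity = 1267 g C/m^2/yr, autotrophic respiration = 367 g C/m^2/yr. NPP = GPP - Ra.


NPP = GPP - Ra = 1267 - 367 = 900 g C/m^2/yr

900 g C/m^2/yr


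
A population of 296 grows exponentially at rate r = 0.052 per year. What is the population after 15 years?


r*t = 0.052 * 15 = 0.78
exp(0.78) = 2.18147
N = 296 * 2.18147 = 645.715 ≈ 646

646


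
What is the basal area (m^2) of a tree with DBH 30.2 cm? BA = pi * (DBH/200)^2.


D/200 = 30.2/200 = 0.151 m
(D/200)^2 = 0.151^2 = 0.022801
BA = 3.141593 * 0.022801 = 0.0716315 ≈ 0.0716 m^2

0.0716 m^2


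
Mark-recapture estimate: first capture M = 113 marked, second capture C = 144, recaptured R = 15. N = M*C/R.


N = M * C / R = 113 * 144 / 15 = 16272 / 15 = 1084.80 ≈ 1085

1085 individuals


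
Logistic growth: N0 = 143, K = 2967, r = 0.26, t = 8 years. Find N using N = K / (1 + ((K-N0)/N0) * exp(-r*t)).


(K - N0)/N0 = (2967 - 143)/143 = 2824/143 = 19.7483
r*t = 0.26 * 8 = 2.08; exp(-2.08) = 0.124930
19.7483 * 0.124930 = 2.46716
1 + 2.46716 = 3.46716
N = 2967 / 3.46716 = 855.744 ≈ 856

856


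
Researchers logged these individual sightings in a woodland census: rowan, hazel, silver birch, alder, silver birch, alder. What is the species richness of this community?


Total individuals logged = 6
Distinct species (count of individuals): rowan (1), hazel (1), silver birch (2), alder (2)
Species richness = number of distinct species = 4

4


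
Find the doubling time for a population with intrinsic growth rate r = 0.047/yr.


td = ln(2) / 0.047 = 0.693147 / 0.047 = 14.7478 ≈ 14.7 years

14.7 years


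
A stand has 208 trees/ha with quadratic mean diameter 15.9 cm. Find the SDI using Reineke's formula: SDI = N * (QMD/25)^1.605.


QMD/25 = 15.9/25 = 0.636
(0.636)^1.605 = exp(1.605 * ln(0.636)) = exp(1.605 * (-0.452557)) = exp(-0.726354) = 0.483669
SDI = 208 * 0.483669 = 100.603 ≈ 101

101


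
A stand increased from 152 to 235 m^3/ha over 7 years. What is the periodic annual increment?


PAI = (V2 - V1) / period = (235 - 152) / 7 = 83 / 7 = 11.8571 ≈ 11.86 m^3/ha/yr

11.86 m^3/ha/yr


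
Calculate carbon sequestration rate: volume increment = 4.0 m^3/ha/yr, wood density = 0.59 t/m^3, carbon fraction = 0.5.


C = 4.0 * 0.59 * 0.5 = 1.18 t C/ha/yr

1.18 t C/ha/yr


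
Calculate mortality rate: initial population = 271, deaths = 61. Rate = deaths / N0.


Mortality rate = 61 / 271 = 0.225092 ≈ 0.2251

0.2251


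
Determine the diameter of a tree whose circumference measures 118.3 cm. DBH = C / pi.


DBH = C / pi = 118.3 / 3.141593 = 37.6561 ≈ 37.66 cm

37.66 cm


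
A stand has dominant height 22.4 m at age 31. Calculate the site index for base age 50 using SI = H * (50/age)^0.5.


50/31 = 1.61290
(1.61290)^0.5 = 1.27000
SI = 22.4 * 1.27000 = 28.4480 ≈ 28.4 m

28.4 m


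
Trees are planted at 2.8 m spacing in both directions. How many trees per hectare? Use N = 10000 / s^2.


N = 10000 / 2.8^2 = 10000 / 7.84 = 1275.51 ≈ 1276 trees/ha

1276 trees/ha


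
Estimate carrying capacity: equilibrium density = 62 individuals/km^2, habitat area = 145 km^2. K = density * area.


K = 62 * 145 = 8990 individuals

8990 individuals


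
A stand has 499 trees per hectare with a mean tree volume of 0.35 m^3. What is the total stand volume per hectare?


V_stand = 499 * 0.35 = 174.65 ≈ 174.7 m^3/ha

174.7 m^3/ha


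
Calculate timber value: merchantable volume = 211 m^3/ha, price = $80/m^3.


Value = 211 * 80 = $16880/ha

$16880/ha


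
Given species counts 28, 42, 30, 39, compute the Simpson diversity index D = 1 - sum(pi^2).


Total N = 28 + 42 + 30 + 39 = 139
Per-species terms:
  p = 28/139 = 0.201439; p^2 = 0.201439^2 = 0.040578
  p = 42/139 = 0.302158; p^2 = 0.302158^2 = 0.091299
  p = 30/139 = 0.215827; p^2 = 0.215827^2 = 0.046581
  p = 39/139 = 0.280576; p^2 = 0.280576^2 = 0.078723
sum(p^2) = 0.040578 + 0.091299 + 0.046581 + 0.078723 = 0.257181
D = 1 - 0.257181 = 0.742819 ≈ 0.7428

0.7428


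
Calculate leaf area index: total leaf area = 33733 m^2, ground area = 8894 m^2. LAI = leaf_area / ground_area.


LAI = 33733 / 8894 = 3.7928 ≈ 3.79

3.79


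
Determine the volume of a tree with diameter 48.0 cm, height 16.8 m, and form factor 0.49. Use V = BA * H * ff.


(D/200)^2 = (48.0/200)^2 = 0.24^2 = 0.0576
BA = 3.141593 * 0.0576 = 0.180956 m^2
V = 0.180956 * 16.8 * 0.49 = 1.48963 ≈ 1.490 m^3

1.490 m^3


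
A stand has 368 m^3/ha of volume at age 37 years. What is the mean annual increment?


MAI = 368 / 37 = 9.9459 ≈ 9.95 m^3/ha/yr

9.95 m^3/ha/yr


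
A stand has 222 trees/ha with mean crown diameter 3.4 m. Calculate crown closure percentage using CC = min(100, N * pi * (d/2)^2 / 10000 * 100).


(d/2)^2 = (3.4/2)^2 = 1.7^2 = 2.89
Crown area = 3.141593 * 2.89 = 9.07920 m^2
N * area / 10000 * 100 = 222 * 9.07920 / 10000 * 100 = 20.1558
CC = min(100, 20.1558) = 20.1558 ≈ 20.2%

20.2%


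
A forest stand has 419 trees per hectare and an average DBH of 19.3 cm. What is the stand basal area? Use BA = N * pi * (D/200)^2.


(D/200)^2 = (19.3/200)^2 = 0.0965^2 = 0.00931225
Individual BA = 3.141593 * 0.00931225 = 0.0292553 m^2
Stand BA = 419 * 0.0292553 = 12.2580 ≈ 12.26 m^2/ha

12.26 m^2/ha


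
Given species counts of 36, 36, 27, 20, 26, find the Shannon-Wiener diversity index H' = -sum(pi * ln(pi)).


Total N = 36 + 36 + 27 + 20 + 26 = 145
Per-species terms:
  p = 36/145 = 0.248276; ln(p) = -1.393214; p*ln(p) = 0.248276 * (-1.393214) = -0.345902
  p = 36/145 = 0.248276; ln(p) = -1.393214; p*ln(p) = 0.248276 * (-1.393214) = -0.345902
  p = 27/145 = 0.186207; ln(p) = -1.680896; p*ln(p) = 0.186207 * (-1.680896) = -0.312995
  p = 20/145 = 0.137931; ln(p) = -1.981002; p*ln(p) = 0.137931 * (-1.981002) = -0.273242
  p = 26/145 = 0.179310; ln(p) = -1.718639; p*ln(p) = 0.179310 * (-1.718639) = -0.308169
sum(p*ln(p)) = (-0.345902) + (-0.345902) + (-0.312995) + (-0.273242) + (-0.308169) = -1.586210
H' = -(-1.586210) = 1.586210 ≈ 1.5862

1.5862


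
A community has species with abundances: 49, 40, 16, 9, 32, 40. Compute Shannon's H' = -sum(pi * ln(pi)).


Total N = 49 + 40 + 16 + 9 + 32 + 40 = 186
Per-species terms:
  p = 49/186 = 0.263441; ln(p) = -1.333926; p*ln(p) = 0.263441 * (-1.333926) = -0.351411
  p = 40/186 = 0.215054; ln(p) = -1.536866; p*ln(p) = 0.215054 * (-1.536866) = -0.330509
  p = 16/186 = 0.086022; ln(p) = -2.453152; p*ln(p) = 0.086022 * (-2.453152) = -0.211025
  p = 9/186 = 0.048387; ln(p) = -3.028524; p*ln(p) = 0.048387 * (-3.028524) = -0.146541
  p = 32/186 = 0.172043; ln(p) = -1.760011; p*ln(p) = 0.172043 * (-1.760011) = -0.302798
  p = 40/186 = 0.215054; ln(p) = -1.536866; p*ln(p) = 0.215054 * (-1.536866) = -0.330509
sum(p*ln(p)) = (-0.351411) + (-0.330509) + (-0.211025) + (-0.146541) + (-0.302798) + (-0.330509) = -1.672793
H' = -(-1.672793) = 1.672793 ≈ 1.6728

1.6728


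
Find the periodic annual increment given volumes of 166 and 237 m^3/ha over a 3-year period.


PAI = (V2 - V1) / period = (237 - 166) / 3 = 71 / 3 = 23.6667 ≈ 23.67 m^3/ha/yr

23.67 m^3/ha/yr


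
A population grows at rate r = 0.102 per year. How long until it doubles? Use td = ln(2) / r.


td = ln(2) / 0.102 = 0.693147 / 0.102 = 6.79556 ≈ 6.8 years

6.8 years


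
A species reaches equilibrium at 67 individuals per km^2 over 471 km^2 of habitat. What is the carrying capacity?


K = 67 * 471 = 31557 individuals

31557 individuals


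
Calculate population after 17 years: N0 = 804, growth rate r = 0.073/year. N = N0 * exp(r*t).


r*t = 0.073 * 17 = 1.241
exp(1.241) = 3.45907
N = 804 * 3.45907 = 2781.09 ≈ 2781

2781


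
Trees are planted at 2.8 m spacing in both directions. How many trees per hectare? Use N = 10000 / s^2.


N = 10000 / 2.8^2 = 10000 / 7.84 = 1275.51 ≈ 1276 trees/ha

1276 trees/ha


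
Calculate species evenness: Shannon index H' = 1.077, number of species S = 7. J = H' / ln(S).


ln(7) = 1.94591
J = H' / ln(S) = 1.077 / 1.94591 = 0.553469 ≈ 0.5535

0.5535


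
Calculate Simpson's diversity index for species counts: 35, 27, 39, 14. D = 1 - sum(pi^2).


Total N = 35 + 27 + 39 + 14 = 115
Per-species terms:
  p = 35/115 = 0.304348; p^2 = 0.304348^2 = 0.092628
  p = 27/115 = 0.234783; p^2 = 0.234783^2 = 0.055123
  p = 39/115 = 0.339130; p^2 = 0.339130^2 = 0.115009
  p = 14/115 = 0.121739; p^2 = 0.121739^2 = 0.014820
sum(p^2) = 0.092628 + 0.055123 + 0.115009 + 0.014820 = 0.277580
D = 1 - 0.277580 = 0.722420 ≈ 0.7224

0.7224


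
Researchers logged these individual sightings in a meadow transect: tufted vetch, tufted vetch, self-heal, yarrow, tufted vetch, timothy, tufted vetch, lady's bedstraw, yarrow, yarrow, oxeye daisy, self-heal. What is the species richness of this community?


Total individuals logged = 12
Distinct species (count of individuals): tufted vetch (4), self-heal (2), yarrow (3), timothy (1), lady's bedstraw (1), oxeye daisy (1)
Species richness = number of distinct species = 6

6


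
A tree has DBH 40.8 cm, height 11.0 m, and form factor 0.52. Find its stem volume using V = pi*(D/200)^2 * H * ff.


(D/200)^2 = (40.8/200)^2 = 0.204^2 = 0.041616
BA = 3.141593 * 0.041616 = 0.130741 m^2
V = 0.130741 * 11.0 * 0.52 = 0.747839 ≈ 0.748 m^3

0.748 m^3


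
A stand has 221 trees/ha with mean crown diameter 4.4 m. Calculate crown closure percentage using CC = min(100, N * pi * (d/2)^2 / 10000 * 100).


(d/2)^2 = (4.4/2)^2 = 2.2^2 = 4.84
Crown area = 3.141593 * 4.84 = 15.2053 m^2
N * area / 10000 * 100 = 221 * 15.2053 / 10000 * 100 = 33.6037
CC = min(100, 33.6037) = 33.6037 ≈ 33.6%

33.6%


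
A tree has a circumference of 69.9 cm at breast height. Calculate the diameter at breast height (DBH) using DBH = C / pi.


DBH = C / pi = 69.9 / 3.141593 = 22.2499 ≈ 22.25 cm

22.25 cm


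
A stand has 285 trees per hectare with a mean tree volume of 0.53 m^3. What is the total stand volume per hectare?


V_stand = 285 * 0.53 = 151.05 ≈ 151.1 m^3/ha

151.1 m^3/ha


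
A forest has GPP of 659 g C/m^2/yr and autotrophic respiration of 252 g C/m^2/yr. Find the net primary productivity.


NPP = GPP - Ra = 659 - 252 = 407 g C/m^2/yr

407 g C/m^2/yr


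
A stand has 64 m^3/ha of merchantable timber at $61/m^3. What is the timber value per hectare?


Value = 64 * 61 = $3904/ha

$3904/ha


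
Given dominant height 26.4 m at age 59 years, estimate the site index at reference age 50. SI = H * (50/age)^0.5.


50/59 = 0.847458
(0.847458)^0.5 = 0.920575
SI = 26.4 * 0.920575 = 24.3032 ≈ 24.3 m

24.3 m


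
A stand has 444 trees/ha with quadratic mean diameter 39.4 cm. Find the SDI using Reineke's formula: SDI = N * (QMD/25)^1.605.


QMD/25 = 39.4/25 = 1.576
(1.576)^1.605 = exp(1.605 * ln(1.576)) = exp(1.605 * 0.454890) = exp(0.730098) = 2.07528
SDI = 444 * 2.07528 = 921.424 ≈ 921

921


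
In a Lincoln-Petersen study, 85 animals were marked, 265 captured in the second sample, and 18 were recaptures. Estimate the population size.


N = M * C / R = 85 * 265 / 18 = 22525 / 18 = 1251.39 ≈ 1251

1251 individuals


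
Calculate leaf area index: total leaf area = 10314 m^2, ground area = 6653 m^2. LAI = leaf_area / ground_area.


LAI = 10314 / 6653 = 1.5503 ≈ 1.55

1.55


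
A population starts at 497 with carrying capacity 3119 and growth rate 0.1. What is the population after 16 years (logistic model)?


(K - N0)/N0 = (3119 - 497)/497 = 2622/497 = 5.27565
r*t = 0.1 * 16 = 1.6; exp(-1.6) = 0.201897
5.27565 * 0.201897 = 1.06514
1 + 1.06514 = 2.06514
N = 3119 / 2.06514 = 1510.31 ≈ 1510

1510


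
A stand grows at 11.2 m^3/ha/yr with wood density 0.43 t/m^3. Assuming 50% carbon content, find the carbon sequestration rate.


C = 11.2 * 0.43 * 0.5 = 2.408 ≈ 2.41 t C/ha/yr

2.41 t C/ha/yr


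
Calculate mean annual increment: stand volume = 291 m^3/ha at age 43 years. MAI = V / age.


MAI = 291 / 43 = 6.7674 ≈ 6.77 m^3/ha/yr

6.77 m^3/ha/yr


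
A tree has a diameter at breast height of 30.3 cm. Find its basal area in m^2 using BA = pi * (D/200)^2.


D/200 = 30.3/200 = 0.1515 m
(D/200)^2 = 0.1515^2 = 0.02295225
BA = 3.141593 * 0.02295225 = 0.0721066 ≈ 0.0721 m^2

0.0721 m^2


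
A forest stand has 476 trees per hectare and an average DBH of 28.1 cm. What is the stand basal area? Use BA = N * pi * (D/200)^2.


(D/200)^2 = (28.1/200)^2 = 0.1405^2 = 0.01974025
Individual BA = 3.141593 * 0.01974025 = 0.0620158 m^2
Stand BA = 476 * 0.0620158 = 29.5195 ≈ 29.52 m^2/ha

29.52 m^2/ha


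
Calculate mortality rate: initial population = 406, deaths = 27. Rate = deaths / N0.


Mortality rate = 27 / 406 = 0.066502 ≈ 0.0665

0.0665


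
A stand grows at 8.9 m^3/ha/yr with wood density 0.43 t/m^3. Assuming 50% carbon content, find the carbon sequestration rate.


C = 8.9 * 0.43 * 0.5 = 1.9135 ≈ 1.91 t C/ha/yr

1.91 t C/ha/yr


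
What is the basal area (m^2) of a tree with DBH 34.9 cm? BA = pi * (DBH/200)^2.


D/200 = 34.9/200 = 0.1745 m
(D/200)^2 = 0.1745^2 = 0.03045025
BA = 3.141593 * 0.03045025 = 0.0956623 ≈ 0.0957 m^2

0.0957 m^2


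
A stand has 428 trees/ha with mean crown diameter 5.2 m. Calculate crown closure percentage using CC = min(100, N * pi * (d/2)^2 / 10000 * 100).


(d/2)^2 = (5.2/2)^2 = 2.6^2 = 6.76
Crown area = 3.141593 * 6.76 = 21.2372 m^2
N * area / 10000 * 100 = 428 * 21.2372 / 10000 * 100 = 90.8952
CC = min(100, 90.8952) = 90.8952 ≈ 90.9%

90.9%


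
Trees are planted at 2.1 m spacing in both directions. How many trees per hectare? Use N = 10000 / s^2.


N = 10000 / 2.1^2 = 10000 / 4.41 = 2267.57 ≈ 2268 trees/ha

2268 trees/ha


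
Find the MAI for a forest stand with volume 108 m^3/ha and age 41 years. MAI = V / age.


MAI = 108 / 41 = 2.6341 ≈ 2.63 m^3/ha/yr

2.63 m^3/ha/yr


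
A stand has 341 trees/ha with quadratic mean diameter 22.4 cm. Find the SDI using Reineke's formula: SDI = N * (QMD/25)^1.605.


QMD/25 = 22.4/25 = 0.896
(0.896)^1.605 = exp(1.605 * ln(0.896)) = exp(1.605 * (-0.109815)) = exp(-0.176253) = 0.838406
SDI = 341 * 0.838406 = 285.896 ≈ 286

286


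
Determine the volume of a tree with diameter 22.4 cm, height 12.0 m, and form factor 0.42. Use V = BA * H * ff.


(D/200)^2 = (22.4/200)^2 = 0.112^2 = 0.012544
BA = 3.141593 * 0.012544 = 0.0394081 m^2
V = 0.0394081 * 12.0 * 0.42 = 0.198617 ≈ 0.199 m^3

0.199 m^3


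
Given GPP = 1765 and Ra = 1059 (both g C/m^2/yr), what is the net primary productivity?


NPP = GPP - Ra = 1765 - 1059 = 706 g C/m^2/yr

706 g C/m^2/yr


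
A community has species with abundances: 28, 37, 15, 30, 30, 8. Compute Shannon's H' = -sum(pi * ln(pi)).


Total N = 28 + 37 + 15 + 30 + 30 + 8 = 148
Per-species terms:
  p = 28/148 = 0.189189; ln(p) = -1.665009; p*ln(p) = 0.189189 * (-1.665009) = -0.315001
  p = 37/148 = 0.250000; ln(p) = -1.386294; p*ln(p) = 0.250000 * (-1.386294) = -0.346574
  p = 15/148 = 0.101351; ln(p) = -2.289166; p*ln(p) = 0.101351 * (-2.289166) = -0.232009
  p = 30/148 = 0.202703; ln(p) = -1.596013; p*ln(p) = 0.202703 * (-1.596013) = -0.323517
  p = 30/148 = 0.202703; ln(p) = -1.596013; p*ln(p) = 0.202703 * (-1.596013) = -0.323517
  p = 8/148 = 0.054054; ln(p) = -2.917772; p*ln(p) = 0.054054 * (-2.917772) = -0.157717
sum(p*ln(p)) = (-0.315001) + (-0.346574) + (-0.232009) + (-0.323517) + (-0.323517) + (-0.157717) = -1.698335
H' = -(-1.698335) = 1.698335 ≈ 1.6983

1.6983


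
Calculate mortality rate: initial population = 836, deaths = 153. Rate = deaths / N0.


Mortality rate = 153 / 836 = 0.183014 ≈ 0.1830

0.1830


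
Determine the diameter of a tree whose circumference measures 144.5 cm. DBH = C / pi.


DBH = C / pi = 144.5 / 3.141593 = 45.9958 ≈ 46.00 cm

46.00 cm


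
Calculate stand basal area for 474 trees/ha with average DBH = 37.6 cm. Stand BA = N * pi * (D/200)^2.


(D/200)^2 = (37.6/200)^2 = 0.188^2 = 0.035344
Individual BA = 3.141593 * 0.035344 = 0.111036 m^2
Stand BA = 474 * 0.111036 = 52.6311 ≈ 52.63 m^2/ha

52.63 m^2/ha


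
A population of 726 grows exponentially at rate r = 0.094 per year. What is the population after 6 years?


r*t = 0.094 * 6 = 0.564
exp(0.564) = 1.75769
N = 726 * 1.75769 = 1276.08 ≈ 1276

1276


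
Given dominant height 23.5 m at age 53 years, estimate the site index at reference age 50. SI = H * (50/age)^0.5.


50/53 = 0.943396
(0.943396)^0.5 = 0.971286
SI = 23.5 * 0.971286 = 22.8252 ≈ 22.8 m

22.8 m


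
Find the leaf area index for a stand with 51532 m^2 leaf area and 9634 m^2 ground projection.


LAI = 51532 / 9634 = 5.3490 ≈ 5.35

5.35


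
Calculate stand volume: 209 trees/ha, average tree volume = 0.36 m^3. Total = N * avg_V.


V_stand = 209 * 0.36 = 75.24 ≈ 75.2 m^3/ha

75.2 m^3/ha


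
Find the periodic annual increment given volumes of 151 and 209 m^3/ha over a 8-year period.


PAI = (V2 - V1) / period = (209 - 151) / 8 = 58 / 8 = 7.25 m^3/ha/yr

7.25 m^3/ha/yr


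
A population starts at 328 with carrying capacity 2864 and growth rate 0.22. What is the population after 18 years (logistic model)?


(K - N0)/N0 = (2864 - 328)/328 = 2536/328 = 7.73171
r*t = 0.22 * 18 = 3.96; exp(-3.96) = 0.0190631
7.73171 * 0.0190631 = 0.147390
1 + 0.147390 = 1.14739
N = 2864 / 1.14739 = 2496.10 ≈ 2496

2496


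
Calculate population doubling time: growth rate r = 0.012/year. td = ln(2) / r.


td = ln(2) / 0.012 = 0.693147 / 0.012 = 57.7623 ≈ 57.8 years

57.8 years


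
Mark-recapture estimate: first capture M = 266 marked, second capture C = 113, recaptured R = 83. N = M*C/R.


N = M * C / R = 266 * 113 / 83 = 30058 / 83 = 362.14 ≈ 362

362 individuals


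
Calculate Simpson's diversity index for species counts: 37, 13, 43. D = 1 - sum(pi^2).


Total N = 37 + 13 + 43 = 93
Per-species terms:
  p = 37/93 = 0.397849; p^2 = 0.397849^2 = 0.158284
  p = 13/93 = 0.139785; p^2 = 0.139785^2 = 0.019540
  p = 43/93 = 0.462366; p^2 = 0.462366^2 = 0.213782
sum(p^2) = 0.158284 + 0.019540 + 0.213782 = 0.391606
D = 1 - 0.391606 = 0.608394 ≈ 0.6084

0.6084


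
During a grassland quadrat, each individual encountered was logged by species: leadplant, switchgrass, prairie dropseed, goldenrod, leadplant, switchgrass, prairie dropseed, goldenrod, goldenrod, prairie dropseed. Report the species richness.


Total individuals logged = 10
Distinct species (count of individuals): leadplant (2), switchgrass (2), prairie dropseed (3), goldenrod (3)
Species richness = number of distinct species = 4

4


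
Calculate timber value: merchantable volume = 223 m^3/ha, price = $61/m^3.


Value = 223 * 61 = $13603/ha

$13603/ha


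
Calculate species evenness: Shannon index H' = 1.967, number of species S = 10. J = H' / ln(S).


ln(10) = 2.30259
J = H' / ln(S) = 1.967 / 2.30259 = 0.854255 ≈ 0.8543

0.8543


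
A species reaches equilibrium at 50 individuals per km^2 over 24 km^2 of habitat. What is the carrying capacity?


K = 50 * 24 = 1200 individuals

1200 individuals


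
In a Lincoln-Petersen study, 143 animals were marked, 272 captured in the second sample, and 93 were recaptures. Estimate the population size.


N = M * C / R = 143 * 272 / 93 = 38896 / 93 = 418.24 ≈ 418

418 individuals


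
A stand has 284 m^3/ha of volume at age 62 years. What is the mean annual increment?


MAI = 284 / 62 = 4.5806 ≈ 4.58 m^3/ha/yr

4.58 m^3/ha/yr


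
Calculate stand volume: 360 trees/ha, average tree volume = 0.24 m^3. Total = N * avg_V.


V_stand = 360 * 0.24 = 86.4 m^3/ha

86.4 m^3/ha


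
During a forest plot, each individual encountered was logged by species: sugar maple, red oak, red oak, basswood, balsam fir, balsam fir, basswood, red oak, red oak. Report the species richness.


Total individuals logged = 9
Distinct species (count of individuals): sugar maple (1), red oak (4), basswood (2), balsam fir (2)
Species richness = number of distinct species = 4

4


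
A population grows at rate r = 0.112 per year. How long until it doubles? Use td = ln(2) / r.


td = ln(2) / 0.112 = 0.693147 / 0.112 = 6.18881 ≈ 6.2 years

6.2 years


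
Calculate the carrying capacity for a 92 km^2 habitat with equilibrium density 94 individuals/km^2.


K = 94 * 92 = 8648 individuals

8648 individuals


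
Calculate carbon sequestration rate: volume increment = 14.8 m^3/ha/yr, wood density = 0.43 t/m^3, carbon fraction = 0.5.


C = 14.8 * 0.43 * 0.5 = 3.182 ≈ 3.18 t C/ha/yr

3.18 t C/ha/yr


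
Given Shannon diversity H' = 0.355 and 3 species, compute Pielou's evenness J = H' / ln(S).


ln(3) = 1.09861
J = H' / ln(S) = 0.355 / 1.09861 = 0.323136 ≈ 0.3231

0.3231


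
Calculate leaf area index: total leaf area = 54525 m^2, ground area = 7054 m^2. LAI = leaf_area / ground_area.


LAI = 54525 / 7054 = 7.7297 ≈ 7.73

7.73


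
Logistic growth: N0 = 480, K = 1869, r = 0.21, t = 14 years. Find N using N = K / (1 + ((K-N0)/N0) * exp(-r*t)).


(K - N0)/N0 = (1869 - 480)/480 = 1389/480 = 2.89375
r*t = 0.21 * 14 = 2.94; exp(-2.94) = 0.0528657
2.89375 * 0.0528657 = 0.152980
1 + 0.152980 = 1.15298
N = 1869 / 1.15298 = 1621.02 ≈ 1621

1621


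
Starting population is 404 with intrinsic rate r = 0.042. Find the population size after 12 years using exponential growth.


r*t = 0.042 * 12 = 0.504
exp(0.504) = 1.65533
N = 404 * 1.65533 = 668.753 ≈ 669

669


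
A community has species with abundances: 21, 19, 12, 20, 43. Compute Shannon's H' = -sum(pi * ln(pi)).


Total N = 21 + 19 + 12 + 20 + 43 = 115
Per-species terms:
  p = 21/115 = 0.182609; ln(p) = -1.700408; p*ln(p) = 0.182609 * (-1.700408) = -0.310510
  p = 19/115 = 0.165217; ln(p) = -1.800496; p*ln(p) = 0.165217 * (-1.800496) = -0.297473
  p = 12/115 = 0.104348; ln(p) = -2.260024; p*ln(p) = 0.104348 * (-2.260024) = -0.235829
  p = 20/115 = 0.173913; ln(p) = -1.749200; p*ln(p) = 0.173913 * (-1.749200) = -0.304209
  p = 43/115 = 0.373913; ln(p) = -0.983732; p*ln(p) = 0.373913 * (-0.983732) = -0.367830
sum(p*ln(p)) = (-0.310510) + (-0.297473) + (-0.235829) + (-0.304209) + (-0.367830) = -1.515851
H' = -(-1.515851) = 1.515851 ≈ 1.5159

1.5159


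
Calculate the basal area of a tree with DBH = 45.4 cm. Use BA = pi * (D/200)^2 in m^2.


D/200 = 45.4/200 = 0.227 m
(D/200)^2 = 0.227^2 = 0.051529
BA = 3.141593 * 0.051529 = 0.161883 ≈ 0.1619 m^2

0.1619 m^2


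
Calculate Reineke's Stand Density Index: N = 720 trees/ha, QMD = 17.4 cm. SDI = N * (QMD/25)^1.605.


QMD/25 = 17.4/25 = 0.696
(0.696)^1.605 = exp(1.605 * ln(0.696)) = exp(1.605 * (-0.362406)) = exp(-0.581662) = 0.558969
SDI = 720 * 0.558969 = 402.458 ≈ 402

402


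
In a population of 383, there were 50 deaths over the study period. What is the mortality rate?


Mortality rate = 50 / 383 = 0.130548 ≈ 0.1305

0.1305


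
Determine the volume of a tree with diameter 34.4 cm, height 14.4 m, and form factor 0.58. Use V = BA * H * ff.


(D/200)^2 = (34.4/200)^2 = 0.172^2 = 0.029584
BA = 3.141593 * 0.029584 = 0.0929409 m^2
V = 0.0929409 * 14.4 * 0.58 = 0.776242 ≈ 0.776 m^3

0.776 m^3


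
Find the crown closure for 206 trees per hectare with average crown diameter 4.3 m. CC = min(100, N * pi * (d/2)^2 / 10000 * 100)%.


(d/2)^2 = (4.3/2)^2 = 2.15^2 = 4.6225
Crown area = 3.141593 * 4.6225 = 14.5220 m^2
N * area / 10000 * 100 = 206 * 14.5220 / 10000 * 100 = 29.9153
CC = min(100, 29.9153) = 29.9153 ≈ 29.9%

29.9%


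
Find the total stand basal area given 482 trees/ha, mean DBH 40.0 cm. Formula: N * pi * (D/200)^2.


(D/200)^2 = (40.0/200)^2 = 0.2^2 = 0.04
Individual BA = 3.141593 * 0.04 = 0.125664 m^2
Stand BA = 482 * 0.125664 = 60.5700 ≈ 60.57 m^2/ha

60.57 m^2/ha


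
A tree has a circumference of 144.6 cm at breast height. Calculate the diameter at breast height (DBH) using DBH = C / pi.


DBH = C / pi = 144.6 / 3.141593 = 46.0276 ≈ 46.03 cm

46.03 cm
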